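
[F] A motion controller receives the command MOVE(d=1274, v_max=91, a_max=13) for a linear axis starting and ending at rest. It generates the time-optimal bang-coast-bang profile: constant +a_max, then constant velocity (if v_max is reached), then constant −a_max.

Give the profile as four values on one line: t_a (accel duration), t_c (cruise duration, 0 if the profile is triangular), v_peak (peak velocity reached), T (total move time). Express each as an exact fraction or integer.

t_a=7 t_c=7 v_peak=91 T=21

v_max²/a_max = 91²/13 = 637
1274 ≥ 637 ⇒ cruise phase
t_a = 91/13 = 7; v_peak = 91
d_cruise = 1274 − 637 = 637; t_c = 637/91 = 7
T = 2·7 + 7 = 21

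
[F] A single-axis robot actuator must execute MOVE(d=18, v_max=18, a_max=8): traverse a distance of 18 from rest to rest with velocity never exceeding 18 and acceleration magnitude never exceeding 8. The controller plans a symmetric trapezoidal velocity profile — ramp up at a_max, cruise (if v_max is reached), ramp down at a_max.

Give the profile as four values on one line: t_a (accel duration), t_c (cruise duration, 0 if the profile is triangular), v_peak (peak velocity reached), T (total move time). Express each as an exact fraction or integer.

t_a=3/2 t_c=0 v_peak=12 T=3

vₘ²/aₘ = 18²/8 = 81/2
18 < 81/2 → triangular
v_peak = √(18·8) = √144 = 12
t_a = 12/8 = 3/2; t_c = 0
T = 2·3/2 = 3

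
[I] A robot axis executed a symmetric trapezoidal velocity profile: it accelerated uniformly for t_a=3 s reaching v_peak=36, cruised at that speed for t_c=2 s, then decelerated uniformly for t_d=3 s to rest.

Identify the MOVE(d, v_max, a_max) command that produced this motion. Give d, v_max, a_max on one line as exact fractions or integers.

a_max = 36/3 = 12
d_a = ½·36·3 = 54; d_c = 36·2 = 72
d = 2·54 + 72 = 180
t_c = 2 > 0 → v_max = v_peak = 36

d=180 v_max=36 a_max=12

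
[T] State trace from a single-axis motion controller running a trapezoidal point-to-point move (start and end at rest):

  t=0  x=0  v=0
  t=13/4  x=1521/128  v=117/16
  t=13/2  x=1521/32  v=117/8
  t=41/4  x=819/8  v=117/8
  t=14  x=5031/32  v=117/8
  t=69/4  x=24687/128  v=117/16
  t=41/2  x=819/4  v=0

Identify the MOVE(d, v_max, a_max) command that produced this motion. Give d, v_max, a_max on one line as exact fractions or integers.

d=819/4 v_max=117/8 a_max=9/4

final state: t=41/2, x=819/4, v=0 → d = 819/4
a_max = (117/16−0)/(13/4−0) = 9/4
max v = 117/8 over t∈[13/2,14] → v_max = 117/8
check: 117/8·(13/2+15/2) = 819/4 ✓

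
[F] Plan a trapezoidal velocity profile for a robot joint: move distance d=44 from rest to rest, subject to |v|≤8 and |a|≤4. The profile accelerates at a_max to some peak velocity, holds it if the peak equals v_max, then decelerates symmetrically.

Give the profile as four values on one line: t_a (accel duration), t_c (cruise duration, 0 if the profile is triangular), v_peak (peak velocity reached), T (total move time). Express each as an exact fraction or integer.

t_a=2 t_c=7/2 v_peak=8 T=15/2

v_max²/a_max = 8²/4 = 16
44 ≥ 16 → trapezoidal
t_a = 8/4 = 2; v_peak = 8
d_cruise = 44 − 16 = 28; t_c = 28/8 = 7/2
T = 2·2 + 7/2 = 15/2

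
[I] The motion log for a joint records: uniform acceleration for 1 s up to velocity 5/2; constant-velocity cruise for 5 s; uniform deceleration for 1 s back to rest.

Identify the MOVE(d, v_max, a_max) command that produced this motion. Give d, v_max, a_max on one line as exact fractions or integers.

d=15 v_max=5/2 a_max=5/2

a_max = (5/2)/1 = 5/2
d_a = ½·5/2·1 = 5/4; d_c = 5/2·5 = 25/2
d = 2·5/4 + 25/2 = 15
t_c = 5 > 0 ⇒ limit active, v_max = 5/2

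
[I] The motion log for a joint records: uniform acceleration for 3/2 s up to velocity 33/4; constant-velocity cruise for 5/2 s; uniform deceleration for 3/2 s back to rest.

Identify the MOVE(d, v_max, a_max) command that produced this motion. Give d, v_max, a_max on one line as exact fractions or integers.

d=33 v_max=33/4 a_max=11/2

a_max = (33/4)/(3/2) = 11/2
d_a = ½·33/4·3/2 = 99/16; d_c = 33/4·5/2 = 165/8
d = 2·99/16 + 165/8 = 33
t_c = 5/2 > 0 ⇒ limit active, v_max = 33/4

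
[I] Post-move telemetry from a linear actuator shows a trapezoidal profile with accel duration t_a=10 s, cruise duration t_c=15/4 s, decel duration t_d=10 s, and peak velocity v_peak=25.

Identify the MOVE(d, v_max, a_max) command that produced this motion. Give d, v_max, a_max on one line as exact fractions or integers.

a_max = 25/10 = 5/2
d_a = ½·25·10 = 125; d_c = 25·15/4 = 375/4
d = 2·125 + 375/4 = 1375/4
t_c = 15/4 > 0 so v_max = 25

d=1375/4 v_max=25 a_max=5/2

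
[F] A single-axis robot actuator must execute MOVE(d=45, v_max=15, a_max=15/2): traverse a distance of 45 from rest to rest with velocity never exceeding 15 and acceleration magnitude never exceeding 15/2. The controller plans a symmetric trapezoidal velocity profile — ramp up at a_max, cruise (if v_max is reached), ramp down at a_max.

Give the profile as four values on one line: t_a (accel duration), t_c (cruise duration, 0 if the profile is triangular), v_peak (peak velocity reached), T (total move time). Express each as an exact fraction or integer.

v_max²/a_max = 15²/(15/2) = 30
45 ≥ 30 → trapezoidal
t_a = 15/(15/2) = 2; v_peak = 15
d_cruise = 45 − 30 = 15; t_c = 15/15 = 1
T = 2·2 + 1 = 5

t_a=2 t_c=1 v_peak=15 T=5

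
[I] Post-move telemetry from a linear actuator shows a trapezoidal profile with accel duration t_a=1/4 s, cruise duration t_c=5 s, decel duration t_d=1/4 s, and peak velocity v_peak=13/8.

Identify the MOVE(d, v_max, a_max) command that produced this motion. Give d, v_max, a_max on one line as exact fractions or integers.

a_max = (13/8)/(1/4) = 13/2
d_a = ½·13/8·1/4 = 13/64; d_c = 13/8·5 = 65/8
d = 2·13/64 + 65/8 = 273/32
t_c = 5 > 0 → v_max = v_peak = 13/8

d=273/32 v_max=13/8 a_max=13/2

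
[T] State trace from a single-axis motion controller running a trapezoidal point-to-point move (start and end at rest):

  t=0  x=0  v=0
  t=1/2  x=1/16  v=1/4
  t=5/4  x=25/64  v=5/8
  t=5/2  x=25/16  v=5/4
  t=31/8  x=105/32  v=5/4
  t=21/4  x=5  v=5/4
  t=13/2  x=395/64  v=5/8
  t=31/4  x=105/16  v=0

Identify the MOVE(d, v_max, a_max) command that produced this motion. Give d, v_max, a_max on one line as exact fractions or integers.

d=105/16 v_max=5/4 a_max=1/2

final state: t=31/4, x=105/16, v=0 → d = 105/16
a_max = (1/4−0)/(1/2−0) = 1/2
max v = 5/4 over t∈[5/2,21/4] → v_max = 5/4
check: 5/4·(5/2+11/4) = 105/16 ✓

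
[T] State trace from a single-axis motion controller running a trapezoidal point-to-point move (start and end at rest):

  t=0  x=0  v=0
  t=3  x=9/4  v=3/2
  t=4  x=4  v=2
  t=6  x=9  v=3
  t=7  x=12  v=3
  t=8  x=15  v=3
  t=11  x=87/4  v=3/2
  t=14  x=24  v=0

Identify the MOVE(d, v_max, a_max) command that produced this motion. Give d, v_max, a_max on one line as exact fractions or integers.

final state: t=14, x=24, v=0 → d = 24
a_max = (3/2−0)/(3−0) = 1/2
max v = 3 over t∈[6,8] → v_max = 3
check: 3·(6+2) = 24 ✓

d=24 v_max=3 a_max=1/2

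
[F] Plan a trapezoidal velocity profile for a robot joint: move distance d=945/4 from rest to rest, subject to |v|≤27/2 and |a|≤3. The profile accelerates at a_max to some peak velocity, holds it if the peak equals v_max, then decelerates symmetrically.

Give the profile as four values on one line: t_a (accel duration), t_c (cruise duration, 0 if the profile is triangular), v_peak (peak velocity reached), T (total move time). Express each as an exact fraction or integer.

t_a=9/2 t_c=13 v_peak=27/2 T=22

v_max²/a_max = (27/2)²/3 = 243/4
945/4 ≥ 243/4 ⇒ cruise phase
t_a = (27/2)/3 = 9/2; v_peak = 27/2
d_cruise = 945/4 − 243/4 = 351/2; t_c = (351/2)/(27/2) = 13
T = 2·9/2 + 13 = 22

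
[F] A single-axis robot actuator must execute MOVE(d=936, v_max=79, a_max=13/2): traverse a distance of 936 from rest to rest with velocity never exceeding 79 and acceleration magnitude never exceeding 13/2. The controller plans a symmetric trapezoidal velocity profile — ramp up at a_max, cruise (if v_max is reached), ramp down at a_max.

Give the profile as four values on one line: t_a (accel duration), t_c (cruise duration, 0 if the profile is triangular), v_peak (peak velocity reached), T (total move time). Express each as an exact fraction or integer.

t_a=12 t_c=0 v_peak=78 T=24

(v_max)²/a_max = 79²/(13/2) = 12482/13
936 < 12482/13 so t_c = 0
v_peak = √(936·13/2) = √6084 = 78
t_a = 78/(13/2) = 12; t_c = 0
T = 2·12 = 24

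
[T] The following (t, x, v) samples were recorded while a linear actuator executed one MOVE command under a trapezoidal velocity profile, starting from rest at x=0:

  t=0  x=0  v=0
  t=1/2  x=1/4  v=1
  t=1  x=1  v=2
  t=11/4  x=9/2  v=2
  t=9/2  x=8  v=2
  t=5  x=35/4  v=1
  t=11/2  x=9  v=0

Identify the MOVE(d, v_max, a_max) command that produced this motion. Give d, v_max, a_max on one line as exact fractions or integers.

final state: t=11/2, x=9, v=0 → d = 9
a_max = (1−0)/(1/2−0) = 2
max v = 2 over t∈[1,9/2] → v_max = 2
check: 2·(1+7/2) = 9 ✓

d=9 v_max=2 a_max=2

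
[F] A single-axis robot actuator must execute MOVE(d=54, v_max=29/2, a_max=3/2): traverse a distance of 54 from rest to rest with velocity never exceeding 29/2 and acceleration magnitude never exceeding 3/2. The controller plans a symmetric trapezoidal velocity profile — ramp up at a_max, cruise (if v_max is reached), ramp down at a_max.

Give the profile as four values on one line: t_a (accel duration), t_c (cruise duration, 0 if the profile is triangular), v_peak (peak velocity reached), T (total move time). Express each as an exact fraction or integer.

(v_max)²/a_max = (29/2)²/(3/2) = 841/6
54 < 841/6 so t_c = 0
v_peak = √(54·3/2) = √81 = 9
t_a = 9/(3/2) = 6; t_c = 0
T = 2·6 = 12

t_a=6 t_c=0 v_peak=9 T=12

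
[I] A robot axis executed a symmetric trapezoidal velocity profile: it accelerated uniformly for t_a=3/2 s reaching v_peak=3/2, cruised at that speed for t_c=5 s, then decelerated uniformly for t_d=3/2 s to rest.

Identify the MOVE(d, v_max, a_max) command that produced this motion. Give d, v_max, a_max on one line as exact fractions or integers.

d=39/4 v_max=3/2 a_max=1

a_max = (3/2)/(3/2) = 1
d_a = ½·3/2·3/2 = 9/8; d_c = 3/2·5 = 15/2
d = 2·9/8 + 15/2 = 39/4
t_c = 5 > 0 so v_max = 3/2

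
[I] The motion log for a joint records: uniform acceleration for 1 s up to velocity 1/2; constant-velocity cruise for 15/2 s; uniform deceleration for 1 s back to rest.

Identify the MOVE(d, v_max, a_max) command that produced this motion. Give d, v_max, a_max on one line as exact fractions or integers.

a_max = (1/2)/1 = 1/2
d_a = ½·1/2·1 = 1/4; d_c = 1/2·15/2 = 15/4
d = 2·1/4 + 15/4 = 17/4
t_c = 15/2 > 0 so v_max = 1/2

d=17/4 v_max=1/2 a_max=1/2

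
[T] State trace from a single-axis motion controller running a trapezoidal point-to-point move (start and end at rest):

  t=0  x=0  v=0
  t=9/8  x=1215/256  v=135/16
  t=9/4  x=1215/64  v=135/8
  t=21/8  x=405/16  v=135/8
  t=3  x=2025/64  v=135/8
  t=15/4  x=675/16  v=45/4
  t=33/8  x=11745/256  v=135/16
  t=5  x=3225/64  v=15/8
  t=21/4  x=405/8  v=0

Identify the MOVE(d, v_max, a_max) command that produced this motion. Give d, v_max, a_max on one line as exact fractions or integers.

final state: t=21/4, x=405/8, v=0 → d = 405/8
a_max = (135/16−0)/(9/8−0) = 15/2
max v = 135/8 over t∈[9/4,3] → v_max = 135/8
check: 135/8·(9/4+3/4) = 405/8 ✓

d=405/8 v_max=135/8 a_max=15/2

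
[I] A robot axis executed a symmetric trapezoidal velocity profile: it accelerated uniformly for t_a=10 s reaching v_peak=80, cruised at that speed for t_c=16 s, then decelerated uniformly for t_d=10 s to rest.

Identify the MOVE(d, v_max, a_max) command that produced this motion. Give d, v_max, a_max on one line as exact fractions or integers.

a_max = 80/10 = 8
d_a = ½·80·10 = 400; d_c = 80·16 = 1280
d = 2·400 + 1280 = 2080
t_c = 16 > 0 → v_max = v_peak = 80

d=2080 v_max=80 a_max=8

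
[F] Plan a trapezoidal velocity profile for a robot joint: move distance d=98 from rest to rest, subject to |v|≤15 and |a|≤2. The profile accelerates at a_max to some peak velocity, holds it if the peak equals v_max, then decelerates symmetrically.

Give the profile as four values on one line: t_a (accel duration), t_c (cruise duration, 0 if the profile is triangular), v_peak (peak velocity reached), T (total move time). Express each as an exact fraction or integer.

(v_max)²/a_max = 15²/2 = 225/2
98 < 225/2 ⇒ no cruise
v_peak = √(98·2) = √196 = 14
t_a = 14/2 = 7; t_c = 0
T = 2·7 = 14

t_a=7 t_c=0 v_peak=14 T=14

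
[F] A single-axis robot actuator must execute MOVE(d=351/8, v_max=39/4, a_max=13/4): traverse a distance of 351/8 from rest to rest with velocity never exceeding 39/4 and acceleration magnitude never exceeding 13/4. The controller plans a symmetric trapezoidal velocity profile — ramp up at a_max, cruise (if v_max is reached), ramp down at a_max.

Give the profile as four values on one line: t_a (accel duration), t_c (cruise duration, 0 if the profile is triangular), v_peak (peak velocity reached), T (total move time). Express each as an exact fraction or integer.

vₘ²/aₘ = (39/4)²/(13/4) = 117/4
351/8 ≥ 117/4 ⇒ cruise phase
t_a = (39/4)/(13/4) = 3; v_peak = 39/4
d_cruise = 351/8 − 117/4 = 117/8; t_c = (117/8)/(39/4) = 3/2
T = 2·3 + 3/2 = 15/2

t_a=3 t_c=3/2 v_peak=39/4 T=15/2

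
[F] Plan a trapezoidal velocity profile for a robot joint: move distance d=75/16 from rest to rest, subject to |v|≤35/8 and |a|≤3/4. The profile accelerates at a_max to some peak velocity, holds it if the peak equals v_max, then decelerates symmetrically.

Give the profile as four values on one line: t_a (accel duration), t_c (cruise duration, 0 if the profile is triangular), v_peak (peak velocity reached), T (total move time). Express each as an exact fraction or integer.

t_a=5/2 t_c=0 v_peak=15/8 T=5

v_max²/a_max = (35/8)²/(3/4) = 1225/48
75/16 < 1225/48 → triangular
v_peak = √(75/16·3/4) = √(225/64) = 15/8
t_a = (15/8)/(3/4) = 5/2; t_c = 0
T = 2·5/2 = 5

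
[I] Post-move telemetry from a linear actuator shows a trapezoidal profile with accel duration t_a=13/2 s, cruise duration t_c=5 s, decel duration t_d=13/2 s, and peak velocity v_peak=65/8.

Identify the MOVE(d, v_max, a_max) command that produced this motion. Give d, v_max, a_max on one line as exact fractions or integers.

d=1495/16 v_max=65/8 a_max=5/4

a_max = (65/8)/(13/2) = 5/4
d_a = ½·65/8·13/2 = 845/32; d_c = 65/8·5 = 325/8
d = 2·845/32 + 325/8 = 1495/16
t_c = 5 > 0 so v_max = 65/8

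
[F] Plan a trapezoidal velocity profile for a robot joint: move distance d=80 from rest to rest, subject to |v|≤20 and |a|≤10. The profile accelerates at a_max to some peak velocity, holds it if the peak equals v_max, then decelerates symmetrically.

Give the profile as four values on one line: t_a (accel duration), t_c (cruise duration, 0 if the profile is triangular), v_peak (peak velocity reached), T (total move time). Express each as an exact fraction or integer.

v_max²/a_max = 20²/10 = 40
80 ≥ 40 ⇒ cruise phase
t_a = 20/10 = 2; v_peak = 20
d_cruise = 80 − 40 = 40; t_c = 40/20 = 2
T = 2·2 + 2 = 6

t_a=2 t_c=2 v_peak=20 T=6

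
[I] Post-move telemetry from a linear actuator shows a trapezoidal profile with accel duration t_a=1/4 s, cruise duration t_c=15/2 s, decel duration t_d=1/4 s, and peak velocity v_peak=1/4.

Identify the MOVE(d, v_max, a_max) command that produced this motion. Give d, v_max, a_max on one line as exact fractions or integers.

a_max = (1/4)/(1/4) = 1
d_a = ½·1/4·1/4 = 1/32; d_c = 1/4·15/2 = 15/8
d = 2·1/32 + 15/8 = 31/16
t_c = 15/2 > 0 → v_max = v_peak = 1/4

d=31/16 v_max=1/4 a_max=1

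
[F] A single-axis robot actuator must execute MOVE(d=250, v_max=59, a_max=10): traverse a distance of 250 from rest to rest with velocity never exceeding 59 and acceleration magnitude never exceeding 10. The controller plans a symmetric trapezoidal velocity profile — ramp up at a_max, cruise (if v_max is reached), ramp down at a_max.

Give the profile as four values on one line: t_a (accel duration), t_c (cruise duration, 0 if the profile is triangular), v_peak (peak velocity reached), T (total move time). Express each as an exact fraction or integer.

t_a=5 t_c=0 v_peak=50 T=10

(v_max)²/a_max = 59²/10 = 3481/10
250 < 3481/10 so t_c = 0
v_peak = √(250·10) = √2500 = 50
t_a = 50/10 = 5; t_c = 0
T = 2·5 = 10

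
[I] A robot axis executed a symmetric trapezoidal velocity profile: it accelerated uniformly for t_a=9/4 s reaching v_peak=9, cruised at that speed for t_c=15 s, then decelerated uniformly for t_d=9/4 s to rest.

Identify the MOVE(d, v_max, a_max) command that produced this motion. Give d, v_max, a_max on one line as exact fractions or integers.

d=621/4 v_max=9 a_max=4

a_max = 9/(9/4) = 4
d_a = ½·9·9/4 = 81/8; d_c = 9·15 = 135
d = 2·81/8 + 135 = 621/4
t_c = 15 > 0 so v_max = 9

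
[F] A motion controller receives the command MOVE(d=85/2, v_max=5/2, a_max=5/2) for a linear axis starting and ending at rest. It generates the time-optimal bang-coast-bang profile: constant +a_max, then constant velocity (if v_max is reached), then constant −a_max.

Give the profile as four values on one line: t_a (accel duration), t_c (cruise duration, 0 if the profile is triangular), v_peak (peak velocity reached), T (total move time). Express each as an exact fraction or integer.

vₘ²/aₘ = (5/2)²/(5/2) = 5/2
85/2 ≥ 5/2 → trapezoidal
t_a = (5/2)/(5/2) = 1; v_peak = 5/2
d_cruise = 85/2 − 5/2 = 40; t_c = 40/(5/2) = 16
T = 2·1 + 16 = 18

t_a=1 t_c=16 v_peak=5/2 T=18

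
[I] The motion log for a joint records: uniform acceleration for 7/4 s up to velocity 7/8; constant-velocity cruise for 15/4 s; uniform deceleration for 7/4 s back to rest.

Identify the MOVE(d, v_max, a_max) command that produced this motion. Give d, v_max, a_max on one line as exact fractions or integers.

a_max = (7/8)/(7/4) = 1/2
d_a = ½·7/8·7/4 = 49/64; d_c = 7/8·15/4 = 105/32
d = 2·49/64 + 105/32 = 77/16
t_c = 15/4 > 0 so v_max = 7/8

d=77/16 v_max=7/8 a_max=1/2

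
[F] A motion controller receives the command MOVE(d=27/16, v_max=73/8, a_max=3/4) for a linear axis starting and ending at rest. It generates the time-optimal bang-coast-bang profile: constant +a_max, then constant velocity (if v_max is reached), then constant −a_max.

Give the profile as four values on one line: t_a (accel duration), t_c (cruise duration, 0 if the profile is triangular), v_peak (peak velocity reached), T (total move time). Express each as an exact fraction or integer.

t_a=3/2 t_c=0 v_peak=9/8 T=3

(v_max)²/a_max = (73/8)²/(3/4) = 5329/48
27/16 < 5329/48 ⇒ no cruise
v_peak = √(27/16·3/4) = √(81/64) = 9/8
t_a = (9/8)/(3/4) = 3/2; t_c = 0
T = 2·3/2 = 3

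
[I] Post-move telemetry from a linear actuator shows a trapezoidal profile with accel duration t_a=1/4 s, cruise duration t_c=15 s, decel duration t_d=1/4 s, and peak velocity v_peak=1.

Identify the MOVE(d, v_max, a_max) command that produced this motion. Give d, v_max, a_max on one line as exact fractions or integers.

d=61/4 v_max=1 a_max=4

a_max = 1/(1/4) = 4
d_a = ½·1·1/4 = 1/8; d_c = 1·15 = 15
d = 2·1/8 + 15 = 61/4
t_c = 15 > 0 so v_max = 1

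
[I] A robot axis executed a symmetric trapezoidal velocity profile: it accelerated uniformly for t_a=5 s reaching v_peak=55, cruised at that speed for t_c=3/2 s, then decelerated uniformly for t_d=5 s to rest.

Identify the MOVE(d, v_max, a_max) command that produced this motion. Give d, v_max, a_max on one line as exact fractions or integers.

a_max = 55/5 = 11
d_a = ½·55·5 = 275/2; d_c = 55·3/2 = 165/2
d = 2·275/2 + 165/2 = 715/2
t_c = 3/2 > 0 ⇒ limit active, v_max = 55

d=715/2 v_max=55 a_max=11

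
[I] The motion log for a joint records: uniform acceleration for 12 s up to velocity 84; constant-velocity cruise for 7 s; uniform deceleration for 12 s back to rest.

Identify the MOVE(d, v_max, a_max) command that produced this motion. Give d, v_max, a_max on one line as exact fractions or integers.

a_max = 84/12 = 7
d_a = ½·84·12 = 504; d_c = 84·7 = 588
d = 2·504 + 588 = 1596
t_c = 7 > 0 → v_max = v_peak = 84

d=1596 v_max=84 a_max=7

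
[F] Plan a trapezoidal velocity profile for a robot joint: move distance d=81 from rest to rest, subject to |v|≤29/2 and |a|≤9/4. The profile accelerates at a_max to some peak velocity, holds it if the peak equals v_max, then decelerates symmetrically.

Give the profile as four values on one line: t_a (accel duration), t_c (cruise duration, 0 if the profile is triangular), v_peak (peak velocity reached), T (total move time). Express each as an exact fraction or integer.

(v_max)²/a_max = (29/2)²/(9/4) = 841/9
81 < 841/9 so t_c = 0
v_peak = √(81·9/4) = √(729/4) = 27/2
t_a = (27/2)/(9/4) = 6; t_c = 0
T = 2·6 = 12

t_a=6 t_c=0 v_peak=27/2 T=12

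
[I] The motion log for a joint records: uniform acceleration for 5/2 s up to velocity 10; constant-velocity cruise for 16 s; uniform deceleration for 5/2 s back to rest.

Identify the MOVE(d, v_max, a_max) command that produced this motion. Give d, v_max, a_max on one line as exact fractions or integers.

a_max = 10/(5/2) = 4
d_a = ½·10·5/2 = 25/2; d_c = 10·16 = 160
d = 2·25/2 + 160 = 185
t_c = 16 > 0 → v_max = v_peak = 10

d=185 v_max=10 a_max=4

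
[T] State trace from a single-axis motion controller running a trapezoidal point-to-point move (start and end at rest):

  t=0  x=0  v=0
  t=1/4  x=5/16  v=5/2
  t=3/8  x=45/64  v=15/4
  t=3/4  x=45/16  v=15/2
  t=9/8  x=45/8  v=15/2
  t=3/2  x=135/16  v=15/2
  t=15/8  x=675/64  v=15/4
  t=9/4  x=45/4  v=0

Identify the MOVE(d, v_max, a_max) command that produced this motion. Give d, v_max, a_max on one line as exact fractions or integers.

d=45/4 v_max=15/2 a_max=10

final state: t=9/4, x=45/4, v=0 → d = 45/4
a_max = (5/2−0)/(1/4−0) = 10
max v = 15/2 over t∈[3/4,3/2] → v_max = 15/2
check: 15/2·(3/4+3/4) = 45/4 ✓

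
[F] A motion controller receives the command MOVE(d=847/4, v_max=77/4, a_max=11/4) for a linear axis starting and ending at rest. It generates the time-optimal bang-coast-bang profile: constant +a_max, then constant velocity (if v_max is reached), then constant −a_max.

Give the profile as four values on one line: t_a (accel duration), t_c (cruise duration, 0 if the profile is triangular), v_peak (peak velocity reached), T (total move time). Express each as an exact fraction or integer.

v_max²/a_max = (77/4)²/(11/4) = 539/4
847/4 ≥ 539/4 → trapezoidal
t_a = (77/4)/(11/4) = 7; v_peak = 77/4
d_cruise = 847/4 − 539/4 = 77; t_c = 77/(77/4) = 4
T = 2·7 + 4 = 18

t_a=7 t_c=4 v_peak=77/4 T=18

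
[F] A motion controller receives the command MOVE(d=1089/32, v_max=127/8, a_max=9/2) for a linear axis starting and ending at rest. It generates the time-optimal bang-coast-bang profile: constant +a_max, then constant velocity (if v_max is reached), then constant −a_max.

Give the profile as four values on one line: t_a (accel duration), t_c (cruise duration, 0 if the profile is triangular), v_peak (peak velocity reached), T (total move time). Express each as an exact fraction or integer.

t_a=11/4 t_c=0 v_peak=99/8 T=11/2

v_max²/a_max = (127/8)²/(9/2) = 16129/288
1089/32 < 16129/288 so t_c = 0
v_peak = √(1089/32·9/2) = √(9801/64) = 99/8
t_a = (99/8)/(9/2) = 11/4; t_c = 0
T = 2·11/4 = 11/2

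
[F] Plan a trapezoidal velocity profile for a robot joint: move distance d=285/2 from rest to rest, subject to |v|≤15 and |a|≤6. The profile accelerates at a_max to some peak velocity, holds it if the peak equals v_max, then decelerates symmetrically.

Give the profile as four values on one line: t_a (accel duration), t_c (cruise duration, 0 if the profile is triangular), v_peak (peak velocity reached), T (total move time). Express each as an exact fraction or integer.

t_a=5/2 t_c=7 v_peak=15 T=12

(v_max)²/a_max = 15²/6 = 75/2
285/2 ≥ 75/2 ⇒ cruise phase
t_a = 15/6 = 5/2; v_peak = 15
d_cruise = 285/2 − 75/2 = 105; t_c = 105/15 = 7
T = 2·5/2 + 7 = 12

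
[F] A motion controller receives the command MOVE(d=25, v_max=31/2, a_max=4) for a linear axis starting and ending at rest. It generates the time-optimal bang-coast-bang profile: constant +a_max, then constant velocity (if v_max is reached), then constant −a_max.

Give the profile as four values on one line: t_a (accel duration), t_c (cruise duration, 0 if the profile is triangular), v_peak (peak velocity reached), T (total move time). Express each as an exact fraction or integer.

t_a=5/2 t_c=0 v_peak=10 T=5

(v_max)²/a_max = (31/2)²/4 = 961/16
25 < 961/16 so t_c = 0
v_peak = √(25·4) = √100 = 10
t_a = 10/4 = 5/2; t_c = 0
T = 2·5/2 = 5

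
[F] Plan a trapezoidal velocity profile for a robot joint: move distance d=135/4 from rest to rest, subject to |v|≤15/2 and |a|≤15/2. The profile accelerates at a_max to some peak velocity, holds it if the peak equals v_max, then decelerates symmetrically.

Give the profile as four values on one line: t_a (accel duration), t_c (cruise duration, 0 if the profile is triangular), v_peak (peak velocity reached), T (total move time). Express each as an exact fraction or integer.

t_a=1 t_c=7/2 v_peak=15/2 T=11/2

(v_max)²/a_max = (15/2)²/(15/2) = 15/2
135/4 ≥ 15/2 so v_max reached
t_a = (15/2)/(15/2) = 1; v_peak = 15/2
d_cruise = 135/4 − 15/2 = 105/4; t_c = (105/4)/(15/2) = 7/2
T = 2·1 + 7/2 = 11/2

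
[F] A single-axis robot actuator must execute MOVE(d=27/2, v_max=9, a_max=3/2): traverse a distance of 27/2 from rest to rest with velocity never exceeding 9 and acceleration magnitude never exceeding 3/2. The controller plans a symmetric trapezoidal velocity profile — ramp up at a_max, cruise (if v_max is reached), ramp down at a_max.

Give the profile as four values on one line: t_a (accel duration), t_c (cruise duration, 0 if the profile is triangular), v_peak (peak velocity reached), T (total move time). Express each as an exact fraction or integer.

t_a=3 t_c=0 v_peak=9/2 T=6

v_max²/a_max = 9²/(3/2) = 54
27/2 < 54 → triangular
v_peak = √(27/2·3/2) = √(81/4) = 9/2
t_a = (9/2)/(3/2) = 3; t_c = 0
T = 2·3 = 6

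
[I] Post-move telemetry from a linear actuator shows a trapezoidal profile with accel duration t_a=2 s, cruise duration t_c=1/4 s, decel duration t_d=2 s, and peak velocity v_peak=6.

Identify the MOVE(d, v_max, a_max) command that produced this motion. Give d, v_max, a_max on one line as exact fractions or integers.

d=27/2 v_max=6 a_max=3

a_max = 6/2 = 3
d_a = ½·6·2 = 6; d_c = 6·1/4 = 3/2
d = 2·6 + 3/2 = 27/2
t_c = 1/4 > 0 ⇒ limit active, v_max = 6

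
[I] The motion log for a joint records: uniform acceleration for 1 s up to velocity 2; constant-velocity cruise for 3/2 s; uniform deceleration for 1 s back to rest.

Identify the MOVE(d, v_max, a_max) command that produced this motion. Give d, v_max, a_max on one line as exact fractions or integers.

a_max = 2/1 = 2
d_a = ½·2·1 = 1; d_c = 2·3/2 = 3
d = 2·1 + 3 = 5
t_c = 3/2 > 0 → v_max = v_peak = 2

d=5 v_max=2 a_max=2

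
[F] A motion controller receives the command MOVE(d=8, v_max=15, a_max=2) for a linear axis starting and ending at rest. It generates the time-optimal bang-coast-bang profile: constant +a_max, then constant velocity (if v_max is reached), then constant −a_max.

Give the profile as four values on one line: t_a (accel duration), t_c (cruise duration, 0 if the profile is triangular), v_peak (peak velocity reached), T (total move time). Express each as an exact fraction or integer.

(v_max)²/a_max = 15²/2 = 225/2
8 < 225/2 → triangular
v_peak = √(8·2) = √16 = 4
t_a = 4/2 = 2; t_c = 0
T = 2·2 = 4

t_a=2 t_c=0 v_peak=4 T=4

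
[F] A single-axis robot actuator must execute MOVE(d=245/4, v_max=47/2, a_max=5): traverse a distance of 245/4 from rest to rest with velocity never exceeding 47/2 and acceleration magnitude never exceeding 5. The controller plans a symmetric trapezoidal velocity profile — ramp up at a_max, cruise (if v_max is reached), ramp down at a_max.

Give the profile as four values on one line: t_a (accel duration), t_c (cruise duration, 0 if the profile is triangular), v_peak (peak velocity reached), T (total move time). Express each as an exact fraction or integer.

vₘ²/aₘ = (47/2)²/5 = 2209/20
245/4 < 2209/20 → triangular
v_peak = √(245/4·5) = √(1225/4) = 35/2
t_a = (35/2)/5 = 7/2; t_c = 0
T = 2·7/2 = 7

t_a=7/2 t_c=0 v_peak=35/2 T=7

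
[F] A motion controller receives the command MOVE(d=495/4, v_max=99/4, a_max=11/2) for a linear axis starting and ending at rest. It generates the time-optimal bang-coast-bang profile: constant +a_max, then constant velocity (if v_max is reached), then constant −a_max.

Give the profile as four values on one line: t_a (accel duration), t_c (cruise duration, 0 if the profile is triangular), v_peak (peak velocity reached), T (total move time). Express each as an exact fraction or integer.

v_max²/a_max = (99/4)²/(11/2) = 891/8
495/4 ≥ 891/8 ⇒ cruise phase
t_a = (99/4)/(11/2) = 9/2; v_peak = 99/4
d_cruise = 495/4 − 891/8 = 99/8; t_c = (99/8)/(99/4) = 1/2
T = 2·9/2 + 1/2 = 19/2

t_a=9/2 t_c=1/2 v_peak=99/4 T=19/2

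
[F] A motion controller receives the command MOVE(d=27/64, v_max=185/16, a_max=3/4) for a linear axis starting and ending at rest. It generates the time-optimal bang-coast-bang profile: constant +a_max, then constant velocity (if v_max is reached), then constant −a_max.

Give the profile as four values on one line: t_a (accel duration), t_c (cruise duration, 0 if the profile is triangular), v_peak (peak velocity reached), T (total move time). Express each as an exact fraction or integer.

(v_max)²/a_max = (185/16)²/(3/4) = 34225/192
27/64 < 34225/192 → triangular
v_peak = √(27/64·3/4) = √(81/256) = 9/16
t_a = (9/16)/(3/4) = 3/4; t_c = 0
T = 2·3/4 = 3/2

t_a=3/4 t_c=0 v_peak=9/16 T=3/2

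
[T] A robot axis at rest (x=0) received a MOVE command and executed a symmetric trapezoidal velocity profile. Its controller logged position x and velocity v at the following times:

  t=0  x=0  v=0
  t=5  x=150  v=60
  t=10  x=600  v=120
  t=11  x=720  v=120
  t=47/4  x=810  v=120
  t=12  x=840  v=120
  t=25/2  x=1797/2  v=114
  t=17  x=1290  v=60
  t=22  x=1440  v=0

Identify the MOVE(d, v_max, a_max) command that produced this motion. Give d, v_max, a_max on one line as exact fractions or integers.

final state: t=22, x=1440, v=0 → d = 1440
a_max = (60−0)/(5−0) = 12
max v = 120 over t∈[10,12] → v_max = 120
check: 120·(10+2) = 1440 ✓

d=1440 v_max=120 a_max=12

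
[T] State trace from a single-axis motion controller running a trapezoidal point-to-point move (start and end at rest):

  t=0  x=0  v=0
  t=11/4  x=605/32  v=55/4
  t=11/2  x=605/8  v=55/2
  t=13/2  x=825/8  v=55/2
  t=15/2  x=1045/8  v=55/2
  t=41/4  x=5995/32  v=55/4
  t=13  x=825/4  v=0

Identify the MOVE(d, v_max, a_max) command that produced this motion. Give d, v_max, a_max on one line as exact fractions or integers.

final state: t=13, x=825/4, v=0 → d = 825/4
a_max = (55/4−0)/(11/4−0) = 5
max v = 55/2 over t∈[11/2,15/2] → v_max = 55/2
check: 55/2·(11/2+2) = 825/4 ✓

d=825/4 v_max=55/2 a_max=5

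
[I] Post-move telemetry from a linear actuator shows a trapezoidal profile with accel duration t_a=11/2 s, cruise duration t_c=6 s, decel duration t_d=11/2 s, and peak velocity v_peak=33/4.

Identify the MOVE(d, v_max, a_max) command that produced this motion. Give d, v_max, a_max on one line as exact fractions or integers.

d=759/8 v_max=33/4 a_max=3/2

a_max = (33/4)/(11/2) = 3/2
d_a = ½·33/4·11/2 = 363/16; d_c = 33/4·6 = 99/2
d = 2·363/16 + 99/2 = 759/8
t_c = 6 > 0 → v_max = v_peak = 33/4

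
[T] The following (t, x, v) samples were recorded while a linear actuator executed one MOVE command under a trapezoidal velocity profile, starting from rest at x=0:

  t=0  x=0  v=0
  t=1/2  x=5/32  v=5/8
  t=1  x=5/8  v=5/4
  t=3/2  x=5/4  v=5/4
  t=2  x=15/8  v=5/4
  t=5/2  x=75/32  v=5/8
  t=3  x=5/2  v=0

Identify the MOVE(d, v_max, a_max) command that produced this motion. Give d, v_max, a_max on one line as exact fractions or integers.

d=5/2 v_max=5/4 a_max=5/4

final state: t=3, x=5/2, v=0 → d = 5/2
a_max = (5/8−0)/(1/2−0) = 5/4
max v = 5/4 over t∈[1,2] → v_max = 5/4
check: 5/4·(1+1) = 5/2 ✓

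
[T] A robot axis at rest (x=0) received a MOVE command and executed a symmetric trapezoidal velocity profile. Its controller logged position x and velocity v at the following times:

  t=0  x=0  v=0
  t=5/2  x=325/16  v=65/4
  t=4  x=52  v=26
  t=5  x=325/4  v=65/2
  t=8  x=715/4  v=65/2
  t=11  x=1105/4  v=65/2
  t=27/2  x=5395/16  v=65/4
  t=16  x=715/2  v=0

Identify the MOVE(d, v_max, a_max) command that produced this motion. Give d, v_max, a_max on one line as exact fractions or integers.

d=715/2 v_max=65/2 a_max=13/2

final state: t=16, x=715/2, v=0 → d = 715/2
a_max = (65/4−0)/(5/2−0) = 13/2
max v = 65/2 over t∈[5,11] → v_max = 65/2
check: 65/2·(5+6) = 715/2 ✓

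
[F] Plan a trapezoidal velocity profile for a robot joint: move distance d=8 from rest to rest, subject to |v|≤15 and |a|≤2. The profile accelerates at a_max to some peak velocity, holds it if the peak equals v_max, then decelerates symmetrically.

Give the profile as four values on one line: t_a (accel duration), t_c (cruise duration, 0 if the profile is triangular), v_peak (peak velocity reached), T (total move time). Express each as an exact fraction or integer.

vₘ²/aₘ = 15²/2 = 225/2
8 < 225/2 so t_c = 0
v_peak = √(8·2) = √16 = 4
t_a = 4/2 = 2; t_c = 0
T = 2·2 = 4

t_a=2 t_c=0 v_peak=4 T=4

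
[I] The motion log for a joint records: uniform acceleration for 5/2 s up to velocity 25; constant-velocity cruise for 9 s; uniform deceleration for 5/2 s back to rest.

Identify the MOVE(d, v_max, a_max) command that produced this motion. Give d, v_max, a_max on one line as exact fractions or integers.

a_max = 25/(5/2) = 10
d_a = ½·25·5/2 = 125/4; d_c = 25·9 = 225
d = 2·125/4 + 225 = 575/2
t_c = 9 > 0 so v_max = 25

d=575/2 v_max=25 a_max=10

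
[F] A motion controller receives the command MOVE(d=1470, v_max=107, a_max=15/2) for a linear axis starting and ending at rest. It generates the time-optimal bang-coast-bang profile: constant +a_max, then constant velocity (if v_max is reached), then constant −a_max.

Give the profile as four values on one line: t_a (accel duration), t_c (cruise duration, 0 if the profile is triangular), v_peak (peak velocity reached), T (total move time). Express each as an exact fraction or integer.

vₘ²/aₘ = 107²/(15/2) = 22898/15
1470 < 22898/15 → triangular
v_peak = √(1470·15/2) = √11025 = 105
t_a = 105/(15/2) = 14; t_c = 0
T = 2·14 = 28

t_a=14 t_c=0 v_peak=105 T=28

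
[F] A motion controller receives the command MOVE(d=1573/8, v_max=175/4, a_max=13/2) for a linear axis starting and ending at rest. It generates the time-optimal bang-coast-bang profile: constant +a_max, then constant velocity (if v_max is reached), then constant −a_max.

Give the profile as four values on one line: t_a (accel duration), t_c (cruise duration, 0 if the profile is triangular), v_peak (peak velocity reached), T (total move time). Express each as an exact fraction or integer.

t_a=11/2 t_c=0 v_peak=143/4 T=11

vₘ²/aₘ = (175/4)²/(13/2) = 30625/104
1573/8 < 30625/104 → triangular
v_peak = √(1573/8·13/2) = √(20449/16) = 143/4
t_a = (143/4)/(13/2) = 11/2; t_c = 0
T = 2·11/2 = 11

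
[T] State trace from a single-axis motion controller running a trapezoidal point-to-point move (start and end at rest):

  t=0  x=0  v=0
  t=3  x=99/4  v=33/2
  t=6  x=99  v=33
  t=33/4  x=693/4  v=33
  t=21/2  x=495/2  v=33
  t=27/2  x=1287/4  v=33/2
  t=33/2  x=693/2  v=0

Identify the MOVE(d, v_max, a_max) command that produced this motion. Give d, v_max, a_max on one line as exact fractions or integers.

final state: t=33/2, x=693/2, v=0 → d = 693/2
a_max = (33/2−0)/(3−0) = 11/2
max v = 33 over t∈[6,21/2] → v_max = 33
check: 33·(6+9/2) = 693/2 ✓

d=693/2 v_max=33 a_max=11/2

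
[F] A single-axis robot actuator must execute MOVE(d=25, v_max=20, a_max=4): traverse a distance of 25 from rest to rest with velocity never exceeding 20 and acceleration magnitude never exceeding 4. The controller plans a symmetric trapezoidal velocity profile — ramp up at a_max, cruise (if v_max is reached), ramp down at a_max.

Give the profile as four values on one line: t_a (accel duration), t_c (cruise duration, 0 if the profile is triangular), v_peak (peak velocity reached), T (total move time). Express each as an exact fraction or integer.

t_a=5/2 t_c=0 v_peak=10 T=5

(v_max)²/a_max = 20²/4 = 100
25 < 100 ⇒ no cruise
v_peak = √(25·4) = √100 = 10
t_a = 10/4 = 5/2; t_c = 0
T = 2·5/2 = 5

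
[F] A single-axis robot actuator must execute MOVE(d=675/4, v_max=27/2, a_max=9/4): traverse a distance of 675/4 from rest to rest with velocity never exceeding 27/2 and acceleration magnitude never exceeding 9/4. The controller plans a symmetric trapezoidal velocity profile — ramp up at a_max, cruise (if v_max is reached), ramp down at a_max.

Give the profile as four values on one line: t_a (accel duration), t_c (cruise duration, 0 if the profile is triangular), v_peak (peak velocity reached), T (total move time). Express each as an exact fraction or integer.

t_a=6 t_c=13/2 v_peak=27/2 T=37/2

v_max²/a_max = (27/2)²/(9/4) = 81
675/4 ≥ 81 → trapezoidal
t_a = (27/2)/(9/4) = 6; v_peak = 27/2
d_cruise = 675/4 − 81 = 351/4; t_c = (351/4)/(27/2) = 13/2
T = 2·6 + 13/2 = 37/2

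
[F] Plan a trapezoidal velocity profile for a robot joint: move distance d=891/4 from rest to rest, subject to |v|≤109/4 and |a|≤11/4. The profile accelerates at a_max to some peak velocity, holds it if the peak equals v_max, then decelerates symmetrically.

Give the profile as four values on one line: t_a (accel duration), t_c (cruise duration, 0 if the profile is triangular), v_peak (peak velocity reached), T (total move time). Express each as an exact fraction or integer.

t_a=9 t_c=0 v_peak=99/4 T=18

(v_max)²/a_max = (109/4)²/(11/4) = 11881/44
891/4 < 11881/44 so t_c = 0
v_peak = √(891/4·11/4) = √(9801/16) = 99/4
t_a = (99/4)/(11/4) = 9; t_c = 0
T = 2·9 = 18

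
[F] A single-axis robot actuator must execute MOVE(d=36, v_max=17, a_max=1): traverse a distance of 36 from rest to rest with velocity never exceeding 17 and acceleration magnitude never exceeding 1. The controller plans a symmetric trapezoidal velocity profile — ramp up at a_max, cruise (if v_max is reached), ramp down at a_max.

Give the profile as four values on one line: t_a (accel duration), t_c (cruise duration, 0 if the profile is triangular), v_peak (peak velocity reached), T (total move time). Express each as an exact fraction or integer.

v_max²/a_max = 17²/1 = 289
36 < 289 → triangular
v_peak = √(36·1) = √36 = 6
t_a = 6/1 = 6; t_c = 0
T = 2·6 = 12

t_a=6 t_c=0 v_peak=6 T=12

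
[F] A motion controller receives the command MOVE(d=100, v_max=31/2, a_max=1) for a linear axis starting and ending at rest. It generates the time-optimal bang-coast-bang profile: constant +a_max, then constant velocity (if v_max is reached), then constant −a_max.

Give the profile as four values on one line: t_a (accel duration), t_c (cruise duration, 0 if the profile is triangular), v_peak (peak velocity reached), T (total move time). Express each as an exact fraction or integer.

t_a=10 t_c=0 v_peak=10 T=20

(v_max)²/a_max = (31/2)²/1 = 961/4
100 < 961/4 ⇒ no cruise
v_peak = √(100·1) = √100 = 10
t_a = 10/1 = 10; t_c = 0
T = 2·10 = 20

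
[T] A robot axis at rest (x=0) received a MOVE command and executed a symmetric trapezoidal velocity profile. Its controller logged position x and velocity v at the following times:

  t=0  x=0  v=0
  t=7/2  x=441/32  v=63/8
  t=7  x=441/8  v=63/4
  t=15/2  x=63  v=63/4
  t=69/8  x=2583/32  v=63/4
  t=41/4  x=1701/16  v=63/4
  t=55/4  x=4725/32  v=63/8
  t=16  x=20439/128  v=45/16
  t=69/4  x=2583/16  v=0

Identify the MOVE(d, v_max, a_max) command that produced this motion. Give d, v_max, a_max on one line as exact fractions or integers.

d=2583/16 v_max=63/4 a_max=9/4

final state: t=69/4, x=2583/16, v=0 → d = 2583/16
a_max = (63/8−0)/(7/2−0) = 9/4
max v = 63/4 over t∈[7,41/4] → v_max = 63/4
check: 63/4·(7+13/4) = 2583/16 ✓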